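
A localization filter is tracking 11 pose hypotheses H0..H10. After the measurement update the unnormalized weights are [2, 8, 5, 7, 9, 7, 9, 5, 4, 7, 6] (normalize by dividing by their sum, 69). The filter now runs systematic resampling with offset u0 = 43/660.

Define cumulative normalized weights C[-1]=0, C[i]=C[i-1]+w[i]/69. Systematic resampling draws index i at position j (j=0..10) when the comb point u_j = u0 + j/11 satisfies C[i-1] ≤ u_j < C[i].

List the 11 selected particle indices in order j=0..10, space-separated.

C = [2/69, 10/69, 5/23, 22/69, 31/69, 38/69, 47/69, 52/69, 56/69, 21/23, 1]
j=0: u_0=43/660 ∈ [2/69, 10/69) → index 1
j=1: u_1=103/660 ∈ [10/69, 5/23) → index 2
j=2: u_2=163/660 ∈ [5/23, 22/69) → index 3
j=3: u_3=223/660 ∈ [22/69, 31/69) → index 4
j=4: u_4=283/660 ∈ [22/69, 31/69) → index 4
j=5: u_5=343/660 ∈ [31/69, 38/69) → index 5
j=6: u_6=403/660 ∈ [38/69, 47/69) → index 6
j=7: u_7=463/660 ∈ [47/69, 52/69) → index 7
j=8: u_8=523/660 ∈ [52/69, 56/69) → index 8
j=9: u_9=53/60 ∈ [56/69, 21/23) → index 9
j=10: u_10=643/660 ∈ [21/23, 1) → index 10

1 2 3 4 4 5 6 7 8 9 10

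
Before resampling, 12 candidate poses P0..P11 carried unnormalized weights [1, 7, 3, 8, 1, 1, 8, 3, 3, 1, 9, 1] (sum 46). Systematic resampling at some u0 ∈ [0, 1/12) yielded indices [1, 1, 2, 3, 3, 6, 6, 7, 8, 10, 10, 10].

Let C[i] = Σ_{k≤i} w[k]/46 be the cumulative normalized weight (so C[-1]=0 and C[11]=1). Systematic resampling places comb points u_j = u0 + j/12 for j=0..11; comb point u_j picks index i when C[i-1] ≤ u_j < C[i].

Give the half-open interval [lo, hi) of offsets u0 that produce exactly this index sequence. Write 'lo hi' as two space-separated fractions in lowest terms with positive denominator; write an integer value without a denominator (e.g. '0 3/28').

13/276 17/276

C = [1/46, 4/23, 11/46, 19/46, 10/23, 21/46, 29/46, 16/23, 35/46, 18/23, 45/46, 1]
j=0 picked index 1: u0 ∈ [1/46, 4/23)
j=1 picked index 1: u0 ∈ [-17/276, 25/276)
j=2 picked index 2: u0 ∈ [1/138, 5/69)
j=3 picked index 3: u0 ∈ [-1/92, 15/92)
j=4 picked index 3: u0 ∈ [-13/138, 11/138)
j=5 picked index 6: u0 ∈ [11/276, 59/276)
j=6 picked index 6: u0 ∈ [-1/23, 3/23)
j=7 picked index 7: u0 ∈ [13/276, 31/276)
j=8 picked index 8: u0 ∈ [2/69, 13/138)
j=9 picked index 10: u0 ∈ [3/92, 21/92)
j=10 picked index 10: u0 ∈ [-7/138, 10/69)
j=11 picked index 10: u0 ∈ [-37/276, 17/276)
intersection: [13/276, 17/276)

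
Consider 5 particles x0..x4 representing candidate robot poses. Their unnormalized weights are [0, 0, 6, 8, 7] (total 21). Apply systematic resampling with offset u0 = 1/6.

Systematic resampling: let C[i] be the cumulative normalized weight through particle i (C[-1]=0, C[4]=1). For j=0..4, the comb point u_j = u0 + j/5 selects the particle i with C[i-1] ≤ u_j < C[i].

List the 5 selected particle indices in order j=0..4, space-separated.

C = [0, 0, 2/7, 2/3, 1]
j=0: u_0=1/6 ∈ [0, 2/7) → index 2
j=1: u_1=11/30 ∈ [2/7, 2/3) → index 3
j=2: u_2=17/30 ∈ [2/7, 2/3) → index 3
j=3: u_3=23/30 ∈ [2/3, 1) → index 4
j=4: u_4=29/30 ∈ [2/3, 1) → index 4

2 3 3 4 4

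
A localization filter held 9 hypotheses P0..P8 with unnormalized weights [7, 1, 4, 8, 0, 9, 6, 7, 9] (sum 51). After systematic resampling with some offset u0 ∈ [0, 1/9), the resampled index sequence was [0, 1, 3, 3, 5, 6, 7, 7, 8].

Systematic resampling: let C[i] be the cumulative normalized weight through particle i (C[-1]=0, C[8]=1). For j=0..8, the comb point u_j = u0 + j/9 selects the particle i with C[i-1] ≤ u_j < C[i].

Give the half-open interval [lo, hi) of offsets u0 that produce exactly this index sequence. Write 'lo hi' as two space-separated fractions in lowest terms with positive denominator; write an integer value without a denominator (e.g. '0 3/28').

4/153 7/153

C = [7/51, 8/51, 4/17, 20/51, 20/51, 29/51, 35/51, 14/17, 1]
j=0 picked index 0: u0 ∈ [0, 7/51)
j=1 picked index 1: u0 ∈ [4/153, 7/153)
j=2 picked index 3: u0 ∈ [2/153, 26/153)
j=3 picked index 3: u0 ∈ [-5/51, 1/17)
j=4 picked index 5: u0 ∈ [-8/153, 19/153)
j=5 picked index 6: u0 ∈ [2/153, 20/153)
j=6 picked index 7: u0 ∈ [1/51, 8/51)
j=7 picked index 7: u0 ∈ [-14/153, 7/153)
j=8 picked index 8: u0 ∈ [-10/153, 1/9)
intersection: [4/153, 7/153)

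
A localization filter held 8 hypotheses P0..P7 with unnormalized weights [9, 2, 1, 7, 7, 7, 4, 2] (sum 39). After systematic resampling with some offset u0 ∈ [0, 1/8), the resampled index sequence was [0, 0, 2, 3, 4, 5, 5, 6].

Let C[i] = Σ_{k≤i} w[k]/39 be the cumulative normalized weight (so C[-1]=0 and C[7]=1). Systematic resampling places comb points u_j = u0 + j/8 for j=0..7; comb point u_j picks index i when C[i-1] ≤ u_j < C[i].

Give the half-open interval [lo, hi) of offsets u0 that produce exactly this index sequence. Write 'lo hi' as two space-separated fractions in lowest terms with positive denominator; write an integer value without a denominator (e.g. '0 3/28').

C = [3/13, 11/39, 4/13, 19/39, 2/3, 11/13, 37/39, 1]
j=0 picked index 0: u0 ∈ [0, 3/13)
j=1 picked index 0: u0 ∈ [-1/8, 11/104)
j=2 picked index 2: u0 ∈ [5/156, 3/52)
j=3 picked index 3: u0 ∈ [-7/104, 35/312)
j=4 picked index 4: u0 ∈ [-1/78, 1/6)
j=5 picked index 5: u0 ∈ [1/24, 23/104)
j=6 picked index 5: u0 ∈ [-1/12, 5/52)
j=7 picked index 6: u0 ∈ [-3/104, 23/312)
intersection: [1/24, 3/52)

1/24 3/52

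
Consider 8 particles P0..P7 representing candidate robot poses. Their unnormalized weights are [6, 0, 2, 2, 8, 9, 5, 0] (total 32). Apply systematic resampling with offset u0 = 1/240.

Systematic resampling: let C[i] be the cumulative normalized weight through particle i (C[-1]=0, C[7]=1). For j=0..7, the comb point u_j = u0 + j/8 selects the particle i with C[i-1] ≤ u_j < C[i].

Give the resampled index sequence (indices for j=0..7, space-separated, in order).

C = [3/16, 3/16, 1/4, 5/16, 9/16, 27/32, 1, 1]
j=0: u_0=1/240 ∈ [0, 3/16) → index 0
j=1: u_1=31/240 ∈ [0, 3/16) → index 0
j=2: u_2=61/240 ∈ [1/4, 5/16) → index 3
j=3: u_3=91/240 ∈ [5/16, 9/16) → index 4
j=4: u_4=121/240 ∈ [5/16, 9/16) → index 4
j=5: u_5=151/240 ∈ [9/16, 27/32) → index 5
j=6: u_6=181/240 ∈ [9/16, 27/32) → index 5
j=7: u_7=211/240 ∈ [27/32, 1) → index 6

0 0 3 4 4 5 5 6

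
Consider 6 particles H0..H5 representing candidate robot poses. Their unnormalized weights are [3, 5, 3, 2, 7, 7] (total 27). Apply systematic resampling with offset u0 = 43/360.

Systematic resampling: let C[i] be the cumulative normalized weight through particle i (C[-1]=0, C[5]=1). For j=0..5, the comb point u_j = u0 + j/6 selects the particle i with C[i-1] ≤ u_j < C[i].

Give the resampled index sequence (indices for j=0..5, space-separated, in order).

1 1 3 4 5 5

C = [1/9, 8/27, 11/27, 13/27, 20/27, 1]
j=0: u_0=43/360 ∈ [1/9, 8/27) → index 1
j=1: u_1=103/360 ∈ [1/9, 8/27) → index 1
j=2: u_2=163/360 ∈ [11/27, 13/27) → index 3
j=3: u_3=223/360 ∈ [13/27, 20/27) → index 4
j=4: u_4=283/360 ∈ [20/27, 1) → index 5
j=5: u_5=343/360 ∈ [20/27, 1) → index 5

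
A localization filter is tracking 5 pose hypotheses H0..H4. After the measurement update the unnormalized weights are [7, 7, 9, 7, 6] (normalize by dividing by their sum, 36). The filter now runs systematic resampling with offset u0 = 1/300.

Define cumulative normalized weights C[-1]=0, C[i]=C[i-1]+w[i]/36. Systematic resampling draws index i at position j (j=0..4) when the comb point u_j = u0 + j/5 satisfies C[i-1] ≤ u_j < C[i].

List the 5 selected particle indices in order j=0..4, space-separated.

C = [7/36, 7/18, 23/36, 5/6, 1]
j=0: u_0=1/300 ∈ [0, 7/36) → index 0
j=1: u_1=61/300 ∈ [7/36, 7/18) → index 1
j=2: u_2=121/300 ∈ [7/18, 23/36) → index 2
j=3: u_3=181/300 ∈ [7/18, 23/36) → index 2
j=4: u_4=241/300 ∈ [23/36, 5/6) → index 3

0 1 2 2 3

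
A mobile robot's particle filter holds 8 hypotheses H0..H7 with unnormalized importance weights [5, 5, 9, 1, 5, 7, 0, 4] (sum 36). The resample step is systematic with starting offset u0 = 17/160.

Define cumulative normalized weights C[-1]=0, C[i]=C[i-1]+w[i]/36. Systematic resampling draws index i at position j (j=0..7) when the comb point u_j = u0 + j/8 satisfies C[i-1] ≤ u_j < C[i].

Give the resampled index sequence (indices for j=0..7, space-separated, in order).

0 1 2 2 4 5 5 7

C = [5/36, 5/18, 19/36, 5/9, 25/36, 8/9, 8/9, 1]
j=0: u_0=17/160 ∈ [0, 5/36) → index 0
j=1: u_1=37/160 ∈ [5/36, 5/18) → index 1
j=2: u_2=57/160 ∈ [5/18, 19/36) → index 2
j=3: u_3=77/160 ∈ [5/18, 19/36) → index 2
j=4: u_4=97/160 ∈ [5/9, 25/36) → index 4
j=5: u_5=117/160 ∈ [25/36, 8/9) → index 5
j=6: u_6=137/160 ∈ [25/36, 8/9) → index 5
j=7: u_7=157/160 ∈ [8/9, 1) → index 7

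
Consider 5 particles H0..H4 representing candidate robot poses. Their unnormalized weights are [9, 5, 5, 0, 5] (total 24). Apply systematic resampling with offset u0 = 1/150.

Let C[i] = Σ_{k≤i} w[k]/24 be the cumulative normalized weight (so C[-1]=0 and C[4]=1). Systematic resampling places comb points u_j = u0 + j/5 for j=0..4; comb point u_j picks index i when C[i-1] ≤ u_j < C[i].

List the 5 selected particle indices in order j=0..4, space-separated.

0 0 1 2 4

C = [3/8, 7/12, 19/24, 19/24, 1]
j=0: u_0=1/150 ∈ [0, 3/8) → index 0
j=1: u_1=31/150 ∈ [0, 3/8) → index 0
j=2: u_2=61/150 ∈ [3/8, 7/12) → index 1
j=3: u_3=91/150 ∈ [7/12, 19/24) → index 2
j=4: u_4=121/150 ∈ [19/24, 1) → index 4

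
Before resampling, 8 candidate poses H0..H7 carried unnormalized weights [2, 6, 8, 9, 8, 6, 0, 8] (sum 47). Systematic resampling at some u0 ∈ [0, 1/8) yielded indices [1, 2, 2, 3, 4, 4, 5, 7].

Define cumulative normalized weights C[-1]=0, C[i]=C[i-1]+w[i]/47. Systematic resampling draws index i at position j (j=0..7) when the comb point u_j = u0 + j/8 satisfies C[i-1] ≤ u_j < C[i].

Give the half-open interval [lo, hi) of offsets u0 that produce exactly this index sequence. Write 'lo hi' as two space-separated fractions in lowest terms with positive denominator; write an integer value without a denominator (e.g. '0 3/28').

C = [2/47, 8/47, 16/47, 25/47, 33/47, 39/47, 39/47, 1]
j=0 picked index 1: u0 ∈ [2/47, 8/47)
j=1 picked index 2: u0 ∈ [17/376, 81/376)
j=2 picked index 2: u0 ∈ [-15/188, 17/188)
j=3 picked index 3: u0 ∈ [-13/376, 59/376)
j=4 picked index 4: u0 ∈ [3/94, 19/94)
j=5 picked index 4: u0 ∈ [-35/376, 29/376)
j=6 picked index 5: u0 ∈ [-9/188, 15/188)
j=7 picked index 7: u0 ∈ [-17/376, 1/8)
intersection: [17/376, 29/376)

17/376 29/376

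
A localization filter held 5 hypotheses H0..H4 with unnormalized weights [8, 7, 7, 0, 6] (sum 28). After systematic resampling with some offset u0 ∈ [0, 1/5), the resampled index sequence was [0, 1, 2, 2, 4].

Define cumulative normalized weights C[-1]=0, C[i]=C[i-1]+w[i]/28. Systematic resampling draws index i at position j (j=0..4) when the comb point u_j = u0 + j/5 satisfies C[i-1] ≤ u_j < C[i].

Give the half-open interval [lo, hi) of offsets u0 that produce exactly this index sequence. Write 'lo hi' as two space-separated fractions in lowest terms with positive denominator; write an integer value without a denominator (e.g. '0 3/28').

C = [2/7, 15/28, 11/14, 11/14, 1]
j=0 picked index 0: u0 ∈ [0, 2/7)
j=1 picked index 1: u0 ∈ [3/35, 47/140)
j=2 picked index 2: u0 ∈ [19/140, 27/70)
j=3 picked index 2: u0 ∈ [-9/140, 13/70)
j=4 picked index 4: u0 ∈ [-1/70, 1/5)
intersection: [19/140, 13/70)

19/140 13/70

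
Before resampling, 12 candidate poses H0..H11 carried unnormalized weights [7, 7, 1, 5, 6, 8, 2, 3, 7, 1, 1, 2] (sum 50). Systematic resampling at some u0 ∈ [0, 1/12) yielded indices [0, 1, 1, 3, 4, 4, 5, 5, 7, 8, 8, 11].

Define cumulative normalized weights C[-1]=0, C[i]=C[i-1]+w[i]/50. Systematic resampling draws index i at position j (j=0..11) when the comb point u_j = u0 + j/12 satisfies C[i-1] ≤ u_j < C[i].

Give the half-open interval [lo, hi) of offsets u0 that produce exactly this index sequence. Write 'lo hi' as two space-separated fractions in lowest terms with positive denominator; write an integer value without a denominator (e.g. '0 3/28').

C = [7/50, 7/25, 3/10, 2/5, 13/25, 17/25, 18/25, 39/50, 23/25, 47/50, 24/25, 1]
j=0 picked index 0: u0 ∈ [0, 7/50)
j=1 picked index 1: u0 ∈ [17/300, 59/300)
j=2 picked index 1: u0 ∈ [-2/75, 17/150)
j=3 picked index 3: u0 ∈ [1/20, 3/20)
j=4 picked index 4: u0 ∈ [1/15, 14/75)
j=5 picked index 4: u0 ∈ [-1/60, 31/300)
j=6 picked index 5: u0 ∈ [1/50, 9/50)
j=7 picked index 5: u0 ∈ [-19/300, 29/300)
j=8 picked index 7: u0 ∈ [4/75, 17/150)
j=9 picked index 8: u0 ∈ [3/100, 17/100)
j=10 picked index 8: u0 ∈ [-4/75, 13/150)
j=11 picked index 11: u0 ∈ [13/300, 1/12)
intersection: [1/15, 1/12)

1/15 1/12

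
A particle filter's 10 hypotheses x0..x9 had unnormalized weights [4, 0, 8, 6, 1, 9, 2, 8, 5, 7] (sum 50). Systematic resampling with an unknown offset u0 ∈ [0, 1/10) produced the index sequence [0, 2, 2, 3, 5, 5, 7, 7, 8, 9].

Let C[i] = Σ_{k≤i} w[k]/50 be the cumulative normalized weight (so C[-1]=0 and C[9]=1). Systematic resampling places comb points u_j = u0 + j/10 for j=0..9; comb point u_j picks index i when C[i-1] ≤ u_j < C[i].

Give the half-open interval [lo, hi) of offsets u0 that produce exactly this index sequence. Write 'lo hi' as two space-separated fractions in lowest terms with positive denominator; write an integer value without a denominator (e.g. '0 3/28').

0 1/25

C = [2/25, 2/25, 6/25, 9/25, 19/50, 14/25, 3/5, 19/25, 43/50, 1]
j=0 picked index 0: u0 ∈ [0, 2/25)
j=1 picked index 2: u0 ∈ [-1/50, 7/50)
j=2 picked index 2: u0 ∈ [-3/25, 1/25)
j=3 picked index 3: u0 ∈ [-3/50, 3/50)
j=4 picked index 5: u0 ∈ [-1/50, 4/25)
j=5 picked index 5: u0 ∈ [-3/25, 3/50)
j=6 picked index 7: u0 ∈ [0, 4/25)
j=7 picked index 7: u0 ∈ [-1/10, 3/50)
j=8 picked index 8: u0 ∈ [-1/25, 3/50)
j=9 picked index 9: u0 ∈ [-1/25, 1/10)
intersection: [0, 1/25)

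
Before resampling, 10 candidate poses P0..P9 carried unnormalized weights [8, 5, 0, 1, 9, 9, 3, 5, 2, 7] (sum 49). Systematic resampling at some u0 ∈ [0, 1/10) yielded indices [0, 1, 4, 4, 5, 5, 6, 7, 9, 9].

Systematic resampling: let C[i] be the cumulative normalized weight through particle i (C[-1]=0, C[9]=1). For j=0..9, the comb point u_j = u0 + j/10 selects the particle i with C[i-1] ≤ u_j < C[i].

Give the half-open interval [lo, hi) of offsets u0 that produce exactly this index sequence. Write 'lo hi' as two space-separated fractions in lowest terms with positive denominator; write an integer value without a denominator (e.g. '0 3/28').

C = [8/49, 13/49, 13/49, 2/7, 23/49, 32/49, 5/7, 40/49, 6/7, 1]
j=0 picked index 0: u0 ∈ [0, 8/49)
j=1 picked index 1: u0 ∈ [31/490, 81/490)
j=2 picked index 4: u0 ∈ [3/35, 66/245)
j=3 picked index 4: u0 ∈ [-1/70, 83/490)
j=4 picked index 5: u0 ∈ [17/245, 62/245)
j=5 picked index 5: u0 ∈ [-3/98, 15/98)
j=6 picked index 6: u0 ∈ [13/245, 4/35)
j=7 picked index 7: u0 ∈ [1/70, 57/490)
j=8 picked index 9: u0 ∈ [2/35, 1/5)
j=9 picked index 9: u0 ∈ [-3/70, 1/10)
intersection: [3/35, 1/10)

3/35 1/10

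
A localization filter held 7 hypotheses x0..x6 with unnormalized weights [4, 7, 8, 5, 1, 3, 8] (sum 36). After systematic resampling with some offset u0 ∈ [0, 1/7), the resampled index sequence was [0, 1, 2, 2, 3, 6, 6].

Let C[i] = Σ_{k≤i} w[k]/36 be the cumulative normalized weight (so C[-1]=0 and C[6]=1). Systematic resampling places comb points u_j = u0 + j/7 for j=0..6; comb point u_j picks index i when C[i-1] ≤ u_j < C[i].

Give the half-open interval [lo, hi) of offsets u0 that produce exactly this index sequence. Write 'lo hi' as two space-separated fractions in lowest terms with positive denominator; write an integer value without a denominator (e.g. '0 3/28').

4/63 2/21

C = [1/9, 11/36, 19/36, 2/3, 25/36, 7/9, 1]
j=0 picked index 0: u0 ∈ [0, 1/9)
j=1 picked index 1: u0 ∈ [-2/63, 41/252)
j=2 picked index 2: u0 ∈ [5/252, 61/252)
j=3 picked index 2: u0 ∈ [-31/252, 25/252)
j=4 picked index 3: u0 ∈ [-11/252, 2/21)
j=5 picked index 6: u0 ∈ [4/63, 2/7)
j=6 picked index 6: u0 ∈ [-5/63, 1/7)
intersection: [4/63, 2/21)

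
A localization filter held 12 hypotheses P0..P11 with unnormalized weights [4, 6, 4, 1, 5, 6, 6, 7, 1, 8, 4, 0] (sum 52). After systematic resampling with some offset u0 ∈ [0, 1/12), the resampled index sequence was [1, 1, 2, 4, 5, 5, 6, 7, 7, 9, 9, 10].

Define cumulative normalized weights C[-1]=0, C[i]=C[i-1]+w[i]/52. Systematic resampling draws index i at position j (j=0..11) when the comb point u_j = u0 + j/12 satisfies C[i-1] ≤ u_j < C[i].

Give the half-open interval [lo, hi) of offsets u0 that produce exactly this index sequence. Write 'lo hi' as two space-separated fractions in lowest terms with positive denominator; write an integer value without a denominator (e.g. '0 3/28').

1/13 1/12

C = [1/13, 5/26, 7/26, 15/52, 5/13, 1/2, 8/13, 3/4, 10/13, 12/13, 1, 1]
j=0 picked index 1: u0 ∈ [1/13, 5/26)
j=1 picked index 1: u0 ∈ [-1/156, 17/156)
j=2 picked index 2: u0 ∈ [1/39, 4/39)
j=3 picked index 4: u0 ∈ [1/26, 7/52)
j=4 picked index 5: u0 ∈ [2/39, 1/6)
j=5 picked index 5: u0 ∈ [-5/156, 1/12)
j=6 picked index 6: u0 ∈ [0, 3/26)
j=7 picked index 7: u0 ∈ [5/156, 1/6)
j=8 picked index 7: u0 ∈ [-2/39, 1/12)
j=9 picked index 9: u0 ∈ [1/52, 9/52)
j=10 picked index 9: u0 ∈ [-5/78, 7/78)
j=11 picked index 10: u0 ∈ [1/156, 1/12)
intersection: [1/13, 1/12)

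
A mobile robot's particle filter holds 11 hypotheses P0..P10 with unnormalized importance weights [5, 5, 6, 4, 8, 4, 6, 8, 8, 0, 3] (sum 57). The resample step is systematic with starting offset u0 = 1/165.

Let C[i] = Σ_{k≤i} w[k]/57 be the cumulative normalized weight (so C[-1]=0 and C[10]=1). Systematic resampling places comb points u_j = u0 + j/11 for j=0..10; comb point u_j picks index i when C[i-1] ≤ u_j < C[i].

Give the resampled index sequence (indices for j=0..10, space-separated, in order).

C = [5/57, 10/57, 16/57, 20/57, 28/57, 32/57, 2/3, 46/57, 18/19, 18/19, 1]
j=0: u_0=1/165 ∈ [0, 5/57) → index 0
j=1: u_1=16/165 ∈ [5/57, 10/57) → index 1
j=2: u_2=31/165 ∈ [10/57, 16/57) → index 2
j=3: u_3=46/165 ∈ [10/57, 16/57) → index 2
j=4: u_4=61/165 ∈ [20/57, 28/57) → index 4
j=5: u_5=76/165 ∈ [20/57, 28/57) → index 4
j=6: u_6=91/165 ∈ [28/57, 32/57) → index 5
j=7: u_7=106/165 ∈ [32/57, 2/3) → index 6
j=8: u_8=11/15 ∈ [2/3, 46/57) → index 7
j=9: u_9=136/165 ∈ [46/57, 18/19) → index 8
j=10: u_10=151/165 ∈ [46/57, 18/19) → index 8

0 1 2 2 4 4 5 6 7 8 8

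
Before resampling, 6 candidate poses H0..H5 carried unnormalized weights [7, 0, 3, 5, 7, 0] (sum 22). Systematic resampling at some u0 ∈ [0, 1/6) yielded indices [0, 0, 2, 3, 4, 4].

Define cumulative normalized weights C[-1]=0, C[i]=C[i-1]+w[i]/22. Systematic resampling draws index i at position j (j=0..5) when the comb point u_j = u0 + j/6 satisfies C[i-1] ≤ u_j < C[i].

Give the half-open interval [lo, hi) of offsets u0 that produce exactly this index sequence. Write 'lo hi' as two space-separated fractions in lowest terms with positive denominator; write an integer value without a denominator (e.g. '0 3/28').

1/66 4/33

C = [7/22, 7/22, 5/11, 15/22, 1, 1]
j=0 picked index 0: u0 ∈ [0, 7/22)
j=1 picked index 0: u0 ∈ [-1/6, 5/33)
j=2 picked index 2: u0 ∈ [-1/66, 4/33)
j=3 picked index 3: u0 ∈ [-1/22, 2/11)
j=4 picked index 4: u0 ∈ [1/66, 1/3)
j=5 picked index 4: u0 ∈ [-5/33, 1/6)
intersection: [1/66, 4/33)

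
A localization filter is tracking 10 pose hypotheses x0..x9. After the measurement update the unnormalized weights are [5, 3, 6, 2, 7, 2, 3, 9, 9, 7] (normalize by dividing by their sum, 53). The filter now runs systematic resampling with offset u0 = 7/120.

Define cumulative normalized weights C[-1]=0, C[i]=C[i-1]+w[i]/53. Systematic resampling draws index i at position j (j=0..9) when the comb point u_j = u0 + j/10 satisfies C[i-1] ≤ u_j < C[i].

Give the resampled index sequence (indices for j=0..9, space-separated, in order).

C = [5/53, 8/53, 14/53, 16/53, 23/53, 25/53, 28/53, 37/53, 46/53, 1]
j=0: u_0=7/120 ∈ [0, 5/53) → index 0
j=1: u_1=19/120 ∈ [8/53, 14/53) → index 2
j=2: u_2=31/120 ∈ [8/53, 14/53) → index 2
j=3: u_3=43/120 ∈ [16/53, 23/53) → index 4
j=4: u_4=11/24 ∈ [23/53, 25/53) → index 5
j=5: u_5=67/120 ∈ [28/53, 37/53) → index 7
j=6: u_6=79/120 ∈ [28/53, 37/53) → index 7
j=7: u_7=91/120 ∈ [37/53, 46/53) → index 8
j=8: u_8=103/120 ∈ [37/53, 46/53) → index 8
j=9: u_9=23/24 ∈ [46/53, 1) → index 9

0 2 2 4 5 7 7 8 8 9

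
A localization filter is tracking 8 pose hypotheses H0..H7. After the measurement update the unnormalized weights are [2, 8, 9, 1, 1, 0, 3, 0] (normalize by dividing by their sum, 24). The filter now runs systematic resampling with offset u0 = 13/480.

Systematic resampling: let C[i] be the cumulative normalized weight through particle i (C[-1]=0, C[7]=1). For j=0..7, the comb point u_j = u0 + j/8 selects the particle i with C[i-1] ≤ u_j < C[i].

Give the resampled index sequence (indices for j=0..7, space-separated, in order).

C = [1/12, 5/12, 19/24, 5/6, 7/8, 7/8, 1, 1]
j=0: u_0=13/480 ∈ [0, 1/12) → index 0
j=1: u_1=73/480 ∈ [1/12, 5/12) → index 1
j=2: u_2=133/480 ∈ [1/12, 5/12) → index 1
j=3: u_3=193/480 ∈ [1/12, 5/12) → index 1
j=4: u_4=253/480 ∈ [5/12, 19/24) → index 2
j=5: u_5=313/480 ∈ [5/12, 19/24) → index 2
j=6: u_6=373/480 ∈ [5/12, 19/24) → index 2
j=7: u_7=433/480 ∈ [7/8, 1) → index 6

0 1 1 1 2 2 2 6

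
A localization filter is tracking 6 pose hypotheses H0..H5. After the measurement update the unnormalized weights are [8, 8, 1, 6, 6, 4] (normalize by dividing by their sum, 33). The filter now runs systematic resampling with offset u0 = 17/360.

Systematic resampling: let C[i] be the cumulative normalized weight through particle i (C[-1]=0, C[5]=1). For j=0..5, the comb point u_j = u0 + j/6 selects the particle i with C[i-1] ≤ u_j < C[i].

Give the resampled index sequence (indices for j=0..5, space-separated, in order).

0 0 1 3 4 5

C = [8/33, 16/33, 17/33, 23/33, 29/33, 1]
j=0: u_0=17/360 ∈ [0, 8/33) → index 0
j=1: u_1=77/360 ∈ [0, 8/33) → index 0
j=2: u_2=137/360 ∈ [8/33, 16/33) → index 1
j=3: u_3=197/360 ∈ [17/33, 23/33) → index 3
j=4: u_4=257/360 ∈ [23/33, 29/33) → index 4
j=5: u_5=317/360 ∈ [29/33, 1) → index 5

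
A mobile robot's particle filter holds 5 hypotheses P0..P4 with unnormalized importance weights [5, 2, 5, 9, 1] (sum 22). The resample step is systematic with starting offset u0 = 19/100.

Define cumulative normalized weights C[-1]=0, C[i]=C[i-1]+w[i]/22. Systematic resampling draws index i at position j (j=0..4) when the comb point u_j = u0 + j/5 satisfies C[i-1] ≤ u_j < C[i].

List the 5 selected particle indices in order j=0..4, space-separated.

C = [5/22, 7/22, 6/11, 21/22, 1]
j=0: u_0=19/100 ∈ [0, 5/22) → index 0
j=1: u_1=39/100 ∈ [7/22, 6/11) → index 2
j=2: u_2=59/100 ∈ [6/11, 21/22) → index 3
j=3: u_3=79/100 ∈ [6/11, 21/22) → index 3
j=4: u_4=99/100 ∈ [21/22, 1) → index 4

0 2 3 3 4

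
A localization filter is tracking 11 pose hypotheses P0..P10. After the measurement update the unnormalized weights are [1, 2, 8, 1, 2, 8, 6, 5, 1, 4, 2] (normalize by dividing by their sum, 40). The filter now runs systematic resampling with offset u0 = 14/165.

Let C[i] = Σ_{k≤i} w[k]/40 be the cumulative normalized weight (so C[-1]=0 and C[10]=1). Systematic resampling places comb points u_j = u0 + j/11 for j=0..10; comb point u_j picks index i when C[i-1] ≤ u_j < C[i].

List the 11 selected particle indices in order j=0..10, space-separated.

C = [1/40, 3/40, 11/40, 3/10, 7/20, 11/20, 7/10, 33/40, 17/20, 19/20, 1]
j=0: u_0=14/165 ∈ [3/40, 11/40) → index 2
j=1: u_1=29/165 ∈ [3/40, 11/40) → index 2
j=2: u_2=4/15 ∈ [3/40, 11/40) → index 2
j=3: u_3=59/165 ∈ [7/20, 11/20) → index 5
j=4: u_4=74/165 ∈ [7/20, 11/20) → index 5
j=5: u_5=89/165 ∈ [7/20, 11/20) → index 5
j=6: u_6=104/165 ∈ [11/20, 7/10) → index 6
j=7: u_7=119/165 ∈ [7/10, 33/40) → index 7
j=8: u_8=134/165 ∈ [7/10, 33/40) → index 7
j=9: u_9=149/165 ∈ [17/20, 19/20) → index 9
j=10: u_10=164/165 ∈ [19/20, 1) → index 10

2 2 2 5 5 5 6 7 7 9 10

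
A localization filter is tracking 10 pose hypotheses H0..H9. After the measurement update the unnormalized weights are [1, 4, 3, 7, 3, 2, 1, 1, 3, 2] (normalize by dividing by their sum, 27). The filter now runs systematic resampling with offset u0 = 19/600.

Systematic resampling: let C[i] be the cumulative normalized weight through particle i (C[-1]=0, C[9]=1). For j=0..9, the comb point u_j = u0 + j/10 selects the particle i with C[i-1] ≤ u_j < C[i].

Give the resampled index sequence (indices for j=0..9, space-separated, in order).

0 1 2 3 3 3 4 5 8 9

C = [1/27, 5/27, 8/27, 5/9, 2/3, 20/27, 7/9, 22/27, 25/27, 1]
j=0: u_0=19/600 ∈ [0, 1/27) → index 0
j=1: u_1=79/600 ∈ [1/27, 5/27) → index 1
j=2: u_2=139/600 ∈ [5/27, 8/27) → index 2
j=3: u_3=199/600 ∈ [8/27, 5/9) → index 3
j=4: u_4=259/600 ∈ [8/27, 5/9) → index 3
j=5: u_5=319/600 ∈ [8/27, 5/9) → index 3
j=6: u_6=379/600 ∈ [5/9, 2/3) → index 4
j=7: u_7=439/600 ∈ [2/3, 20/27) → index 5
j=8: u_8=499/600 ∈ [22/27, 25/27) → index 8
j=9: u_9=559/600 ∈ [25/27, 1) → index 9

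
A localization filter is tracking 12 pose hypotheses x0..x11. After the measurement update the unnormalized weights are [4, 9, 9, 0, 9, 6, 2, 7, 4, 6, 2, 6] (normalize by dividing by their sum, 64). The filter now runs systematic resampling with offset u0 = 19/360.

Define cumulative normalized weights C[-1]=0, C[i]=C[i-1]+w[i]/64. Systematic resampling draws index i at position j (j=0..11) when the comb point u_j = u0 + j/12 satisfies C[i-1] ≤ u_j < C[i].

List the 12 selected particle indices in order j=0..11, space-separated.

C = [1/16, 13/64, 11/32, 11/32, 31/64, 37/64, 39/64, 23/32, 25/32, 7/8, 29/32, 1]
j=0: u_0=19/360 ∈ [0, 1/16) → index 0
j=1: u_1=49/360 ∈ [1/16, 13/64) → index 1
j=2: u_2=79/360 ∈ [13/64, 11/32) → index 2
j=3: u_3=109/360 ∈ [13/64, 11/32) → index 2
j=4: u_4=139/360 ∈ [11/32, 31/64) → index 4
j=5: u_5=169/360 ∈ [11/32, 31/64) → index 4
j=6: u_6=199/360 ∈ [31/64, 37/64) → index 5
j=7: u_7=229/360 ∈ [39/64, 23/32) → index 7
j=8: u_8=259/360 ∈ [23/32, 25/32) → index 8
j=9: u_9=289/360 ∈ [25/32, 7/8) → index 9
j=10: u_10=319/360 ∈ [7/8, 29/32) → index 10
j=11: u_11=349/360 ∈ [29/32, 1) → index 11

0 1 2 2 4 4 5 7 8 9 10 11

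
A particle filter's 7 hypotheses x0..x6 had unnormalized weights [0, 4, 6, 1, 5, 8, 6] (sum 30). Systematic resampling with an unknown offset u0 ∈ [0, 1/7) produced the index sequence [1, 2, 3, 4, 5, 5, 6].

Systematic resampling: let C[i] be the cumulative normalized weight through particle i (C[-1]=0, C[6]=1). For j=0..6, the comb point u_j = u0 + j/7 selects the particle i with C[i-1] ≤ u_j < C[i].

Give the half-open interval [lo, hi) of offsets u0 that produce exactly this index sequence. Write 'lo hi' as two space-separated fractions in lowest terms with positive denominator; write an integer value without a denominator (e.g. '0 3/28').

1/21 17/210

C = [0, 2/15, 1/3, 11/30, 8/15, 4/5, 1]
j=0 picked index 1: u0 ∈ [0, 2/15)
j=1 picked index 2: u0 ∈ [-1/105, 4/21)
j=2 picked index 3: u0 ∈ [1/21, 17/210)
j=3 picked index 4: u0 ∈ [-13/210, 11/105)
j=4 picked index 5: u0 ∈ [-4/105, 8/35)
j=5 picked index 5: u0 ∈ [-19/105, 3/35)
j=6 picked index 6: u0 ∈ [-2/35, 1/7)
intersection: [1/21, 17/210)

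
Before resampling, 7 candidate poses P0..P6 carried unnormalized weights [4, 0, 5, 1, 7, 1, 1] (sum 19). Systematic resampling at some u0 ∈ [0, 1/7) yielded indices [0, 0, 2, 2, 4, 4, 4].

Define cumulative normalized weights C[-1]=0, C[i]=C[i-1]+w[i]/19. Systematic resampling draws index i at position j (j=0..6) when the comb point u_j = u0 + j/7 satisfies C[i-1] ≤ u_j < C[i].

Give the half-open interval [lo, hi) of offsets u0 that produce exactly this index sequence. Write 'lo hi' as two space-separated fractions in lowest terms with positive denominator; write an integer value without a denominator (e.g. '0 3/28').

0 5/133

C = [4/19, 4/19, 9/19, 10/19, 17/19, 18/19, 1]
j=0 picked index 0: u0 ∈ [0, 4/19)
j=1 picked index 0: u0 ∈ [-1/7, 9/133)
j=2 picked index 2: u0 ∈ [-10/133, 25/133)
j=3 picked index 2: u0 ∈ [-29/133, 6/133)
j=4 picked index 4: u0 ∈ [-6/133, 43/133)
j=5 picked index 4: u0 ∈ [-25/133, 24/133)
j=6 picked index 4: u0 ∈ [-44/133, 5/133)
intersection: [0, 5/133)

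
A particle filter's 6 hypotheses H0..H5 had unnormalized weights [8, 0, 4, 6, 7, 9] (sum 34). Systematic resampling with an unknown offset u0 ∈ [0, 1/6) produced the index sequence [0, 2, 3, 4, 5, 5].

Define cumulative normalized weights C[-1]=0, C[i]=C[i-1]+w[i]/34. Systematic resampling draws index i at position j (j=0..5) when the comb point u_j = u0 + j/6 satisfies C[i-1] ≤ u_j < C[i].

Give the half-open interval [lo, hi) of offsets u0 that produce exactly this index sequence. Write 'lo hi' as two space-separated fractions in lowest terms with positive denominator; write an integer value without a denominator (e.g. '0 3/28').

7/102 1/6

C = [4/17, 4/17, 6/17, 9/17, 25/34, 1]
j=0 picked index 0: u0 ∈ [0, 4/17)
j=1 picked index 2: u0 ∈ [7/102, 19/102)
j=2 picked index 3: u0 ∈ [1/51, 10/51)
j=3 picked index 4: u0 ∈ [1/34, 4/17)
j=4 picked index 5: u0 ∈ [7/102, 1/3)
j=5 picked index 5: u0 ∈ [-5/51, 1/6)
intersection: [7/102, 1/6)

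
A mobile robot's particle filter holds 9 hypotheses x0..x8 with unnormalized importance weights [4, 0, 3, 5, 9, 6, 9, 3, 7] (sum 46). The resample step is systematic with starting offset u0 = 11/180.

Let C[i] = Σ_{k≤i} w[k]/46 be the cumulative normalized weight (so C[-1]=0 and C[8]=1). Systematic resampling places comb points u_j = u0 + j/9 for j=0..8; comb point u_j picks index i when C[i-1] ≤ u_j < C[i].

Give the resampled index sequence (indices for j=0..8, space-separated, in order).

C = [2/23, 2/23, 7/46, 6/23, 21/46, 27/46, 18/23, 39/46, 1]
j=0: u_0=11/180 ∈ [0, 2/23) → index 0
j=1: u_1=31/180 ∈ [7/46, 6/23) → index 3
j=2: u_2=17/60 ∈ [6/23, 21/46) → index 4
j=3: u_3=71/180 ∈ [6/23, 21/46) → index 4
j=4: u_4=91/180 ∈ [21/46, 27/46) → index 5
j=5: u_5=37/60 ∈ [27/46, 18/23) → index 6
j=6: u_6=131/180 ∈ [27/46, 18/23) → index 6
j=7: u_7=151/180 ∈ [18/23, 39/46) → index 7
j=8: u_8=19/20 ∈ [39/46, 1) → index 8

0 3 4 4 5 6 6 7 8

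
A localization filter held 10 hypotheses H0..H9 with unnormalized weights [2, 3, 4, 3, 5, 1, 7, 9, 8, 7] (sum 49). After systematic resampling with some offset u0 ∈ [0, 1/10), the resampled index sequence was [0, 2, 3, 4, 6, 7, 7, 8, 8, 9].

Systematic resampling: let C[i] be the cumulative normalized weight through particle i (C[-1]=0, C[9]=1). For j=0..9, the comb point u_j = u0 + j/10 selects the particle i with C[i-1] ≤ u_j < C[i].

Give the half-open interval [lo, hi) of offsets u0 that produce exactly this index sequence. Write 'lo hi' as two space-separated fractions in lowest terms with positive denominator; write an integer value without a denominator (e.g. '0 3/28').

C = [2/49, 5/49, 9/49, 12/49, 17/49, 18/49, 25/49, 34/49, 6/7, 1]
j=0 picked index 0: u0 ∈ [0, 2/49)
j=1 picked index 2: u0 ∈ [1/490, 41/490)
j=2 picked index 3: u0 ∈ [-4/245, 11/245)
j=3 picked index 4: u0 ∈ [-27/490, 23/490)
j=4 picked index 6: u0 ∈ [-8/245, 27/245)
j=5 picked index 7: u0 ∈ [1/98, 19/98)
j=6 picked index 7: u0 ∈ [-22/245, 23/245)
j=7 picked index 8: u0 ∈ [-3/490, 11/70)
j=8 picked index 8: u0 ∈ [-26/245, 2/35)
j=9 picked index 9: u0 ∈ [-3/70, 1/10)
intersection: [1/98, 2/49)

1/98 2/49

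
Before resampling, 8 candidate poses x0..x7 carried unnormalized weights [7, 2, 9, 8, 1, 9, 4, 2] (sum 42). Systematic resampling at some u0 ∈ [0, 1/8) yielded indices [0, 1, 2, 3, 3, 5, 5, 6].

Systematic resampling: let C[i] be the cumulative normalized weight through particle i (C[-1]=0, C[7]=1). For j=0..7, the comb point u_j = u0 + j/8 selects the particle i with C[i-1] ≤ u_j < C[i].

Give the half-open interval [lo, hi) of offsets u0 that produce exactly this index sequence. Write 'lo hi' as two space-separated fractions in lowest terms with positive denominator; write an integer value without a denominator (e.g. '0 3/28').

3/56 13/168

C = [1/6, 3/14, 3/7, 13/21, 9/14, 6/7, 20/21, 1]
j=0 picked index 0: u0 ∈ [0, 1/6)
j=1 picked index 1: u0 ∈ [1/24, 5/56)
j=2 picked index 2: u0 ∈ [-1/28, 5/28)
j=3 picked index 3: u0 ∈ [3/56, 41/168)
j=4 picked index 3: u0 ∈ [-1/14, 5/42)
j=5 picked index 5: u0 ∈ [1/56, 13/56)
j=6 picked index 5: u0 ∈ [-3/28, 3/28)
j=7 picked index 6: u0 ∈ [-1/56, 13/168)
intersection: [3/56, 13/168)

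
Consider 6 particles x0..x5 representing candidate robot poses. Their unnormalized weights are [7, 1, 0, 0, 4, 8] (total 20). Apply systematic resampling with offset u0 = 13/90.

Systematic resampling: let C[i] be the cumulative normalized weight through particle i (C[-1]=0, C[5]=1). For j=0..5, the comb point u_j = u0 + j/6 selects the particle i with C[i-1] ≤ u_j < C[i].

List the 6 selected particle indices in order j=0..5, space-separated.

0 0 4 5 5 5

C = [7/20, 2/5, 2/5, 2/5, 3/5, 1]
j=0: u_0=13/90 ∈ [0, 7/20) → index 0
j=1: u_1=14/45 ∈ [0, 7/20) → index 0
j=2: u_2=43/90 ∈ [2/5, 3/5) → index 4
j=3: u_3=29/45 ∈ [3/5, 1) → index 5
j=4: u_4=73/90 ∈ [3/5, 1) → index 5
j=5: u_5=44/45 ∈ [3/5, 1) → index 5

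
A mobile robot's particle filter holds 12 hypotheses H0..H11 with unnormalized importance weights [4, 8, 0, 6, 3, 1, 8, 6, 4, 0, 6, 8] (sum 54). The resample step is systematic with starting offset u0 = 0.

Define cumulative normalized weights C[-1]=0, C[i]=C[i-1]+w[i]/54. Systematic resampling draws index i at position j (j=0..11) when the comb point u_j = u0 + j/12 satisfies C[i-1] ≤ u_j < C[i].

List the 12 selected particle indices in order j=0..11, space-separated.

C = [2/27, 2/9, 2/9, 1/3, 7/18, 11/27, 5/9, 2/3, 20/27, 20/27, 23/27, 1]
j=0: u_0=0 ∈ [0, 2/27) → index 0
j=1: u_1=1/12 ∈ [2/27, 2/9) → index 1
j=2: u_2=1/6 ∈ [2/27, 2/9) → index 1
j=3: u_3=1/4 ∈ [2/9, 1/3) → index 3
j=4: u_4=1/3 ∈ [1/3, 7/18) → index 4
j=5: u_5=5/12 ∈ [11/27, 5/9) → index 6
j=6: u_6=1/2 ∈ [11/27, 5/9) → index 6
j=7: u_7=7/12 ∈ [5/9, 2/3) → index 7
j=8: u_8=2/3 ∈ [2/3, 20/27) → index 8
j=9: u_9=3/4 ∈ [20/27, 23/27) → index 10
j=10: u_10=5/6 ∈ [20/27, 23/27) → index 10
j=11: u_11=11/12 ∈ [23/27, 1) → index 11

0 1 1 3 4 6 6 7 8 10 10 11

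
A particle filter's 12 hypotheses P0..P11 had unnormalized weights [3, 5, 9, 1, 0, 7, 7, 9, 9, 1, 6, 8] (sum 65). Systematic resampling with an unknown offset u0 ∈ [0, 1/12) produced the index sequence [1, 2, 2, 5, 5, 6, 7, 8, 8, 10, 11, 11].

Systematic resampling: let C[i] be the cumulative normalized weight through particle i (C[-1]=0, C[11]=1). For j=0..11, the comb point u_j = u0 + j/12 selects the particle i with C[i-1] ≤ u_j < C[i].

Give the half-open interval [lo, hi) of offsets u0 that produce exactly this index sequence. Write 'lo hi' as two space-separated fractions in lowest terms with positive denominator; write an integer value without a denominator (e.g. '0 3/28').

C = [3/65, 8/65, 17/65, 18/65, 18/65, 5/13, 32/65, 41/65, 10/13, 51/65, 57/65, 1]
j=0 picked index 1: u0 ∈ [3/65, 8/65)
j=1 picked index 2: u0 ∈ [31/780, 139/780)
j=2 picked index 2: u0 ∈ [-17/390, 37/390)
j=3 picked index 5: u0 ∈ [7/260, 7/52)
j=4 picked index 5: u0 ∈ [-11/195, 2/39)
j=5 picked index 6: u0 ∈ [-5/156, 59/780)
j=6 picked index 7: u0 ∈ [-1/130, 17/130)
j=7 picked index 8: u0 ∈ [37/780, 29/156)
j=8 picked index 8: u0 ∈ [-7/195, 4/39)
j=9 picked index 10: u0 ∈ [9/260, 33/260)
j=10 picked index 11: u0 ∈ [17/390, 1/6)
j=11 picked index 11: u0 ∈ [-31/780, 1/12)
intersection: [37/780, 2/39)

37/780 2/39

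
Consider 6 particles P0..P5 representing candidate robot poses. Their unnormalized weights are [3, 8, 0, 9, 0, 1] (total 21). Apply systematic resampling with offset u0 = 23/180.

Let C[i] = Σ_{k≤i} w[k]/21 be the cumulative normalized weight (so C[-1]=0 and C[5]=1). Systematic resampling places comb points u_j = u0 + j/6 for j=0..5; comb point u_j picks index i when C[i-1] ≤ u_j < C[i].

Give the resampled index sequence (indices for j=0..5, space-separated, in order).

C = [1/7, 11/21, 11/21, 20/21, 20/21, 1]
j=0: u_0=23/180 ∈ [0, 1/7) → index 0
j=1: u_1=53/180 ∈ [1/7, 11/21) → index 1
j=2: u_2=83/180 ∈ [1/7, 11/21) → index 1
j=3: u_3=113/180 ∈ [11/21, 20/21) → index 3
j=4: u_4=143/180 ∈ [11/21, 20/21) → index 3
j=5: u_5=173/180 ∈ [20/21, 1) → index 5

0 1 1 3 3 5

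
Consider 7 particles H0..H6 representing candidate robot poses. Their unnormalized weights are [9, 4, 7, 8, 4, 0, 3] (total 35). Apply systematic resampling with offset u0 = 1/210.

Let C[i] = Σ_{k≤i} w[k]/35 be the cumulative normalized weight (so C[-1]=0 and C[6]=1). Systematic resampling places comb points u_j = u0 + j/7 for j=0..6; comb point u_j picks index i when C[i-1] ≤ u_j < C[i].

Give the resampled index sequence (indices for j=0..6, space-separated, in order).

C = [9/35, 13/35, 4/7, 4/5, 32/35, 32/35, 1]
j=0: u_0=1/210 ∈ [0, 9/35) → index 0
j=1: u_1=31/210 ∈ [0, 9/35) → index 0
j=2: u_2=61/210 ∈ [9/35, 13/35) → index 1
j=3: u_3=13/30 ∈ [13/35, 4/7) → index 2
j=4: u_4=121/210 ∈ [4/7, 4/5) → index 3
j=5: u_5=151/210 ∈ [4/7, 4/5) → index 3
j=6: u_6=181/210 ∈ [4/5, 32/35) → index 4

0 0 1 2 3 3 4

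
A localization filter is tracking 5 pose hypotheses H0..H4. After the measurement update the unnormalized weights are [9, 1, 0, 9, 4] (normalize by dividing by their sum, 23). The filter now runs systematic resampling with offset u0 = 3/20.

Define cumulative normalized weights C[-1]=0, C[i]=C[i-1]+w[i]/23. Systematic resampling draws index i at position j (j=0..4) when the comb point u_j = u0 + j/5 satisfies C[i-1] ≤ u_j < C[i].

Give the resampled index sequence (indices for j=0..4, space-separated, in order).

0 0 3 3 4

C = [9/23, 10/23, 10/23, 19/23, 1]
j=0: u_0=3/20 ∈ [0, 9/23) → index 0
j=1: u_1=7/20 ∈ [0, 9/23) → index 0
j=2: u_2=11/20 ∈ [10/23, 19/23) → index 3
j=3: u_3=3/4 ∈ [10/23, 19/23) → index 3
j=4: u_4=19/20 ∈ [19/23, 1) → index 4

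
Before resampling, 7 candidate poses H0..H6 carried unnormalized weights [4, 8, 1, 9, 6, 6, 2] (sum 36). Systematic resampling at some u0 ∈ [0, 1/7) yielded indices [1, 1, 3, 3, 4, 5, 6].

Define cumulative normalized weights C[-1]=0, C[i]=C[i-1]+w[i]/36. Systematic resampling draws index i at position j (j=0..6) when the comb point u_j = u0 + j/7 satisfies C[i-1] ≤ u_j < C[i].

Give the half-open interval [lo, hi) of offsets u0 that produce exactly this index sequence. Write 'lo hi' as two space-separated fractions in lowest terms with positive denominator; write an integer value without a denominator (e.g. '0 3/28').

C = [1/9, 1/3, 13/36, 11/18, 7/9, 17/18, 1]
j=0 picked index 1: u0 ∈ [1/9, 1/3)
j=1 picked index 1: u0 ∈ [-2/63, 4/21)
j=2 picked index 3: u0 ∈ [19/252, 41/126)
j=3 picked index 3: u0 ∈ [-17/252, 23/126)
j=4 picked index 4: u0 ∈ [5/126, 13/63)
j=5 picked index 5: u0 ∈ [4/63, 29/126)
j=6 picked index 6: u0 ∈ [11/126, 1/7)
intersection: [1/9, 1/7)

1/9 1/7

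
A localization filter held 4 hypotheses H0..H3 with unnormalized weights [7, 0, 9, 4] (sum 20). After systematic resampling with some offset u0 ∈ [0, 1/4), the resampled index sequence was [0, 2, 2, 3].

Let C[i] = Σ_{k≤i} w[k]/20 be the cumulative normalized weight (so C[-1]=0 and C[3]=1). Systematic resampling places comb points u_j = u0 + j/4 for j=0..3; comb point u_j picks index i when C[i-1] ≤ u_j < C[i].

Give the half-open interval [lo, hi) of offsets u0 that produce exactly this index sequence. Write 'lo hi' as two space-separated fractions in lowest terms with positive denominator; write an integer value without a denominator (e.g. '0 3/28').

C = [7/20, 7/20, 4/5, 1]
j=0 picked index 0: u0 ∈ [0, 7/20)
j=1 picked index 2: u0 ∈ [1/10, 11/20)
j=2 picked index 2: u0 ∈ [-3/20, 3/10)
j=3 picked index 3: u0 ∈ [1/20, 1/4)
intersection: [1/10, 1/4)

1/10 1/4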